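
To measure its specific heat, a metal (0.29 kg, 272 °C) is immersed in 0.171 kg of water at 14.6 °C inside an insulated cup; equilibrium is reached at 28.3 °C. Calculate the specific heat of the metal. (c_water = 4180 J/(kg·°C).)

c ≈ 139 J/(kg·°C)

m_s c (T_s − T_f) = m_water c_water (T_f − T_0):
0.29×c×(272 − 28.3) = 0.171×4180×(28.3 − 14.6)
70.67 c = 9792.5  ⇒  c ≈ 138.6 J/(kg·°C)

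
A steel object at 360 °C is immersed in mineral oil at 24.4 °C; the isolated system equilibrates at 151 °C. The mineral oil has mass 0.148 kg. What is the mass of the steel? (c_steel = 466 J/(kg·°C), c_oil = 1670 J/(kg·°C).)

Heat lost by the steel = heat gained by the oil:
m×466×(360 − 151) = 0.148×1670×(151 − 24.4)
97394 m = 31290  ⇒  m ≈ 0.3213 kg

m ≈ 0.321 kg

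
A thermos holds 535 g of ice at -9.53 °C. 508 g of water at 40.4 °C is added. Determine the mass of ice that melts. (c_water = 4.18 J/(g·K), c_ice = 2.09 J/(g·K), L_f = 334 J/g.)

m_melted ≈ 225 g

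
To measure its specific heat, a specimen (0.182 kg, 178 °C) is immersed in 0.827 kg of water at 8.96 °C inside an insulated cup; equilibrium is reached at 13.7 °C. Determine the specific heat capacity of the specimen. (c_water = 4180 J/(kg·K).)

c ≈ 548 J/(kg·K)

Heat lost by the specimen = heat gained by the water:
0.182·c·(178 − 13.7) = 0.827·4180·(13.7 − 8.96)
29.9 c = 16386  ⇒  c ≈ 548 J/(kg·K)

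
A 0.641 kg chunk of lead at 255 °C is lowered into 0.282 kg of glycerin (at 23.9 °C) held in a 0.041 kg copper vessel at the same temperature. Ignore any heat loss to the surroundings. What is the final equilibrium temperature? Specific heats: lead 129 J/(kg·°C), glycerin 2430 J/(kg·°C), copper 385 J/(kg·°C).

With ΣQ=0 the equilibrium temperature is the m·c-weighted mean:
T_f = (82.69·255 + 685.26·23.9 + 15.79·23.9) / (82.69 + 685.26 + 15.79)
    = 37841 / 783.73 ≈ 48.28 °C

T_f ≈ 48.3 °C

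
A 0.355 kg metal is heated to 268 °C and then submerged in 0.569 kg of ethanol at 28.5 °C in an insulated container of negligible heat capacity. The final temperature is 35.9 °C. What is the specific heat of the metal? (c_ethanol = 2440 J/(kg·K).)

c ≈ 125 J/(kg·K)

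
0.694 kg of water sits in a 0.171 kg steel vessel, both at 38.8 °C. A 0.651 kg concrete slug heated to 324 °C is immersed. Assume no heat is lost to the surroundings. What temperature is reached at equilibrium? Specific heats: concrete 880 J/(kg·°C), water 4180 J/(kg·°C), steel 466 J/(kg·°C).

T_f ≈ 84.8 °C

Net heat exchanged in the isolated system is zero:
0.651·880·(T − 324) + 0.694·4180·(T − 38.8) + 0.171·466·(T − 38.8) = 0
3553.5 T = 301261
T = 301261 / 3553.5 = 84.8 °C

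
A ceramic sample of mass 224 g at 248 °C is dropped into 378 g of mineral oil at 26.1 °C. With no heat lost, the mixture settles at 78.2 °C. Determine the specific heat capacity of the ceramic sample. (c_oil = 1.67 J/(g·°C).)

Heat gained plus heat lost sum to zero:
224·c·(78.2 − 248) + 378·1.67·(78.2 − 26.1) = 0
-38035 c = -32889
c = -32889/-38035 ≈ 0.8647 J/(g·°C)

c ≈ 0.865 J/(g·°C)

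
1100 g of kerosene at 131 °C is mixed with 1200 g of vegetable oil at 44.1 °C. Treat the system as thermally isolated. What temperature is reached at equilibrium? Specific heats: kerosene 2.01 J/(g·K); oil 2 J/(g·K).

T_f ≈ 85.8 °C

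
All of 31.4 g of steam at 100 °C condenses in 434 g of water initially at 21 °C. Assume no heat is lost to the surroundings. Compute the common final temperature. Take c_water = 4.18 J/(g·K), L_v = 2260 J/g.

T_f ≈ 62.8 °C

Energy balance with sensible and latent terms:
condense steam: −31.4·2260 = −70964; condensed water 100 °C→T: 131.25(T − 100); original water: 1814.1(T − 21)
1945.4 T = 70964 + 13125 + 38097 = 122186
T ≈ 62.81 °C — below 100 °C, confirming all the steam condensed.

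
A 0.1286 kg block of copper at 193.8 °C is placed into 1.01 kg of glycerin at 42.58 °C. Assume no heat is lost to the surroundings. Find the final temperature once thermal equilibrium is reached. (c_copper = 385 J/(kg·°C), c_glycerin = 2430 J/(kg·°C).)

T_f ≈ 45.6 °C

With ΣQ=0 the equilibrium temperature is the m·c-weighted mean:
T_f = (49.51·193.8 + 2454.3·42.58) / (49.51 + 2454.3)
    = 114099 / 2503.8 ≈ 45.57 °C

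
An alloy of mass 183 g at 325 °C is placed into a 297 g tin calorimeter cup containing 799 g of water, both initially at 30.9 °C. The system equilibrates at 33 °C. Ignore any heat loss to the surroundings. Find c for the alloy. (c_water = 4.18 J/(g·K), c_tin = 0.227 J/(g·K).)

Conservation of energy gives ΣQ = 0:
183×c×(33 − 325) + 799×4.18×(33 − 30.9) + 297×0.227×(33 − 30.9) = 0
-53436 c = -7155.2
c = -7155.2/-53436 ≈ 0.1339 J/(g·K)

c ≈ 0.134 J/(g·K)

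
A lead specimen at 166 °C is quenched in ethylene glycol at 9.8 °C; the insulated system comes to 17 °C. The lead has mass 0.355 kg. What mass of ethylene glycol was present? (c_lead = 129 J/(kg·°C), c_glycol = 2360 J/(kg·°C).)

m ≈ 0.402 kg

Heat gained plus heat lost sum to zero:
0.355·129·(17 − 166) + m·2360·(17 − 9.8) = 0
16992 m = 6823.5
m = 6823.5/16992 ≈ 0.4016 kg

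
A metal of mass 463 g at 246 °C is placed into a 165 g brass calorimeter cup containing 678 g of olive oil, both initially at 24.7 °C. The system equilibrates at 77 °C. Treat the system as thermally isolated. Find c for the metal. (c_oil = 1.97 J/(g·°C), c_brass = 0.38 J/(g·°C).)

c ≈ 0.935 J/(g·°C)

Let T be the final temperature. ΣQ_i = 0:
463·c·(77 − 246) + 678·1.97·(77 − 24.7) + 165·0.38·(77 − 24.7) = 0
-78247 c = -73134
c = -73134/-78247 ≈ 0.9347 J/(g·°C)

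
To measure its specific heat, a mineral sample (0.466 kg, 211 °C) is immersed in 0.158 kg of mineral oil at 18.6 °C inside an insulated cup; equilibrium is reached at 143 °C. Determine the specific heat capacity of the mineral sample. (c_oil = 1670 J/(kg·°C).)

m_s c (T_s − T_f) = m_oil c_oil (T_f − T_0):
0.466·c·(211 − 143) = 0.158·1670·(143 − 18.6)
31.69 c = 32824  ⇒  c ≈ 1036 J/(kg·°C)

c ≈ 1040 J/(kg·°C)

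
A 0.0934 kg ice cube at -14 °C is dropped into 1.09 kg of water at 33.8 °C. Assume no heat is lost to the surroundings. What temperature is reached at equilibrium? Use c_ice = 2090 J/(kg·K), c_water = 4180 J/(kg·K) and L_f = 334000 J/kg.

Conservation of energy gives ΣQ = 0:
warm ice to 0 °C: 0.0934×2090×(0 − (-14)) = 2732.9; latent heat to melt: 0.0934×334000 = 31196; warm the meltwater: 390.41 T; water cools: 1.09×4180×(T − 33.8) = 4556.2(T − 33.8)
4946.6 T = 154000 − 33928 = 120071
T ≈ 24.27 °C (positive, so assuming full melt was valid).

T_f ≈ 24.3 °C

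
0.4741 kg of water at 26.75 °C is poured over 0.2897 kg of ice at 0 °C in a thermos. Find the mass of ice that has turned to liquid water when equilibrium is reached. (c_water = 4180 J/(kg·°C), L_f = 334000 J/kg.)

Cooling the water to 0 °C releases 0.4741·4180·26.75 = 53011 J.
Fully melting the ice requires m_ice L_f = 0.2897·334000 = 96760 J.
That's not enough to melt it all — equilibrium is at 0 °C with ice remaining.
m_melted·334000 = 53011  ⇒  m_melted ≈ 0.1587 kg.

m_melted ≈ 0.159 kg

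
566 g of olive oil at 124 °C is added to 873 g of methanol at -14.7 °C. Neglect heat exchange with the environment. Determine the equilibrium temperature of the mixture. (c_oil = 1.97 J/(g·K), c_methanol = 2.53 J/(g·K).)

Setting the total heat transfer to zero:
566·1.97·(T − 124) + 873·2.53·(T − (-14.7)) = 0
1115(T − 124) + 2208.7(T − (-14.7)) = 0
(1115 + 2208.7) T = 1115·124 + 2208.7·(-14.7)
T ≈ 31.83 °C

T_f ≈ 31.8 °C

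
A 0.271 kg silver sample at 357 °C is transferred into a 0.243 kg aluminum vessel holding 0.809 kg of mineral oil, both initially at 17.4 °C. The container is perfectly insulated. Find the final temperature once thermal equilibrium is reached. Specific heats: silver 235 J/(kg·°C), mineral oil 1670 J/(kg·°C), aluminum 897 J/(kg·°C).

T_f ≈ 30.6 °C

Conservation of energy gives ΣQ = 0:
0.271*235*(T − 357) + 0.809*1670*(T − 17.4) + 0.243*897*(T − 17.4) = 0
63.69(T − 357) + 1351(T − 17.4) + 217.97(T − 17.4) = 0
1632.7 T = 50036
T = 50036/1632.7 ≈ 30.65 °C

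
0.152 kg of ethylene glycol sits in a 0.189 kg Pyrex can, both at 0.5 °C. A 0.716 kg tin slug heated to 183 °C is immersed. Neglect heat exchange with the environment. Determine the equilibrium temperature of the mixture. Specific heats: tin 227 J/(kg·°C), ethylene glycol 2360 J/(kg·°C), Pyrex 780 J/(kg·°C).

T_f ≈ 44.9 °C

Setting the total heat transfer to zero:
0.716·227·(T − 183) + 0.152·2360·(T − 0.5) + 0.189·780·(T − 0.5) = 0
162.53(T − 183) + 358.72(T − 0.5) + 147.42(T − 0.5) = 0
668.67 T = 29996
T = 29996/668.67 ≈ 44.86 °C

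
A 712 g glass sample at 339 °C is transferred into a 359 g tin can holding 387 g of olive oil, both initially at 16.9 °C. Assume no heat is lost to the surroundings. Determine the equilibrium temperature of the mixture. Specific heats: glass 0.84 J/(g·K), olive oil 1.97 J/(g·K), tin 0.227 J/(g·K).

T_f ≈ 150.5 °C

Heat gained plus heat lost sum to zero:
712×0.84×(T − 339) + 387×1.97×(T − 16.9) + 359×0.227×(T − 16.9) = 0
1442 T = 217011
T = 217011/1442 ≈ 150.50 °C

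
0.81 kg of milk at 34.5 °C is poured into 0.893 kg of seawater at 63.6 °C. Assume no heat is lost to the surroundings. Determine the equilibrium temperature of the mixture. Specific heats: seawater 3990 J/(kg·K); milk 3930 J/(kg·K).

T_f ≈ 49.9 °C

Heat lost by the seawater equals heat gained by the milk:
0.893*3990*(63.6 − T) = 0.81*3930*(T − 34.5)
3563.1(63.6 − T) = 3183.3(T − 34.5)
6746.4 T = 336435  ⇒  T ≈ 49.87 °C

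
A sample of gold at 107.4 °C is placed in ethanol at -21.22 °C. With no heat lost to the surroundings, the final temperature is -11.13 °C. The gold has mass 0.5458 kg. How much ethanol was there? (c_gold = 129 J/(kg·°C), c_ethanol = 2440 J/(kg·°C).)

m ≈ 0.339 kg

Conservation of energy gives ΣQ = 0:
0.5458·129·(-11.13 − 107.4) + m·2440·(-11.13 − (-21.22)) = 0
24620 m = 8345.5
m = 8345.5/24620 ≈ 0.339 kg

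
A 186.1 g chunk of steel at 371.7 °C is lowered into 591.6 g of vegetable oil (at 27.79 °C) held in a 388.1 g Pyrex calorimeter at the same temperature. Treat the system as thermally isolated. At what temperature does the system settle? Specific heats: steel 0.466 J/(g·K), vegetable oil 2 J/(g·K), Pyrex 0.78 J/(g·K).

Net heat exchanged in the isolated system is zero:
186.1*0.466*(T − 371.7) + 591.6*2*(T − 27.79) + 388.1*0.78*(T − 27.79) = 0
86.72(T − 371.7) + 1183.2(T − 27.79) + 302.72(T − 27.79) = 0
1572.6 T = 73528
T = 73528 / 1572.6 = 46.8 °C

T_f ≈ 46.8 °C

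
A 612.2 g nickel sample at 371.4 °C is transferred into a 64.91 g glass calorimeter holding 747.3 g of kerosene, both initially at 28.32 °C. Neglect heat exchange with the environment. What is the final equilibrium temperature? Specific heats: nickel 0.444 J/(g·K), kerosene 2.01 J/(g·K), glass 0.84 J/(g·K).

Setting the total heat transfer to zero:
612.2·0.444·(T − 371.4) + 747.3·2.01·(T − 28.32) + 64.91·0.84·(T − 28.32) = 0
271.82(T − 371.4) + 1502.1(T − 28.32) + 54.52(T − 28.32) = 0
(271.82 + 1502.1 + 54.52) T = 271.82·371.4 + 1502.1·28.32 + 54.52·28.32
T = 145036/1828.4 ≈ 79.32 °C

T_f ≈ 79.3 °C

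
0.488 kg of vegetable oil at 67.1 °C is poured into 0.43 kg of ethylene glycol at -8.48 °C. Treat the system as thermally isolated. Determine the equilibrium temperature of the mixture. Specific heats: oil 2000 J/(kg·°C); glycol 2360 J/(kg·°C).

T_f ≈ 28.6 °C

Conservation of energy gives ΣQ = 0:
0.488·2000·(T − 67.1) + 0.43·2360·(T − (-8.48)) = 0
976(T − 67.1) + 1014.8(T − (-8.48)) = 0
(976 + 1014.8) T = 976·67.1 + 1014.8·(-8.48)
T = 56884 / 1990.8 = 28.6 °C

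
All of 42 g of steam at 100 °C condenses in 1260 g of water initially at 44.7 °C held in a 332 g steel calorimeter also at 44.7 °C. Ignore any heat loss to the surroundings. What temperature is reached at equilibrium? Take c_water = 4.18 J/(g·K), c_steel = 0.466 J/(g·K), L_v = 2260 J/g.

T_f ≈ 63.4 °C

Taking heat into each body as positive, Σ m c ΔT = 0:
latent heat released on condensation: 42·2260 = 94920
  condensed water 100 °C→T: 175.56(T − 100)
  water warms: 1260·4.18·(T − 44.7) = 5266.8(T − 44.7)
  steel cup: 332·0.466·(T − 44.7) = 154.71(T − 44.7)
5597.1 T = 94920 + 17556 + 242342 = 354818
T ≈ 63.39 °C (< 100 °C, so full condensation is consistent).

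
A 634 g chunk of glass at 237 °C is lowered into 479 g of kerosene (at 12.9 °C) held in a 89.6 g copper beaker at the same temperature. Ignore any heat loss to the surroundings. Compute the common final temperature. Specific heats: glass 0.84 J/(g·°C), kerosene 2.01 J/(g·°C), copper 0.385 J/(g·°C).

T_f ≈ 90.9 °C

Heat gained plus heat lost sum to zero:
634*0.84*(T − 237) + 479*2.01*(T − 12.9) + 89.6*0.385*(T − 12.9) = 0
532.56(T − 237) + 962.79(T − 12.9) + 34.5(T − 12.9) = 0
1529.8 T = 139082
T = 139082/1529.8 ≈ 90.91 °C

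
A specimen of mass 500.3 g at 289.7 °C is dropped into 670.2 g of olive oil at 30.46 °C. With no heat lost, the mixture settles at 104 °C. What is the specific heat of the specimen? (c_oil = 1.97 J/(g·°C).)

Energy conservation, ΣQ = 0:
500.3·c·(104 − 289.7) + 670.2·1.97·(104 − 30.46) = 0
-92906 c = -97094
c = -97094/-92906 ≈ 1.045 J/(g·°C)

c ≈ 1.05 J/(g·°C)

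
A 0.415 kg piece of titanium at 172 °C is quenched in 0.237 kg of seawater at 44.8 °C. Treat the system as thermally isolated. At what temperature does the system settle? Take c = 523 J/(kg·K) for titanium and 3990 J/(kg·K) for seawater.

T_f ≈ 68.5 °C

Setting the total heat transfer to zero:
0.415×523×(T − 172) + 0.237×3990×(T − 44.8) = 0
217.04(T − 172) + 945.63(T − 44.8) = 0
(217.04 + 945.63) T = 217.04×172 + 945.63×44.8
T ≈ 68.55 °C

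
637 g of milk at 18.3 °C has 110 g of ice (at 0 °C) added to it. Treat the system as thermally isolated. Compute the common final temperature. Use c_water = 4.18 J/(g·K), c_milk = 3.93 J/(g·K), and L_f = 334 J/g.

T_f ≈ 3.1 °C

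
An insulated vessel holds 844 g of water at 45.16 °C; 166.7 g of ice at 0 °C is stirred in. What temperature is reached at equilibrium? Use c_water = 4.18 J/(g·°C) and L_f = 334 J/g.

T_f ≈ 24.5 °C

Energy balance with sensible and latent terms:
fusion: m_ice L_f = 166.7·334 = 55678; warm the meltwater: 696.81 T; water cools: 844·4.18·(T − 45.16) = 3527.9(T − 45.16)
4224.7 T = 159321 − 55678 = 103643
T ≈ 24.53 °C. Since T > 0 °C, the all-ice-melts assumption holds.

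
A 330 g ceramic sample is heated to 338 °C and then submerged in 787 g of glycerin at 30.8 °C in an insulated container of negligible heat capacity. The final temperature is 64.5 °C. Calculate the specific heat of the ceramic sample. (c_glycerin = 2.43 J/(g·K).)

c ≈ 0.714 J/(g·K)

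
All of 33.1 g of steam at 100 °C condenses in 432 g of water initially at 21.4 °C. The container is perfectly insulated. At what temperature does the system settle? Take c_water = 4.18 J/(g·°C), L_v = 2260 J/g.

T_f ≈ 65.5 °C

Setting the total heat transfer to zero:
latent heat released on condensation: 33.1×2260 = 74806; condensed water 100 °C→T: 138.36(T − 100); original water: 1805.8(T − 21.4)
1944.1 T = 74806 + 13836 + 38643 = 127285
T ≈ 65.47 °C, under the boiling point, so the assumption holds.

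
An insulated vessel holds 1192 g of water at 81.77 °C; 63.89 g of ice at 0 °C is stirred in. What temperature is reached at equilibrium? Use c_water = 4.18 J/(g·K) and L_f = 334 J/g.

Setting the total heat transfer to zero:
latent heat to melt: 63.89·334 = 21339; meltwater 0→T: 63.89·4.18·T = 267.06 T; water cools: 1192·4.18·(T − 81.77) = 4982.6(T − 81.77)
5249.6 T = 407424 − 21339 = 386085
T ≈ 73.55 °C (positive, so assuming full melt was valid).

T_f ≈ 73.5 °C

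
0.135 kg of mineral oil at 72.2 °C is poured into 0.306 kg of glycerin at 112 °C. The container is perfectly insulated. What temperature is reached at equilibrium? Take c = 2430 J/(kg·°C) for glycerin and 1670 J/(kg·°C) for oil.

Heat lost by the glycerin equals heat gained by the oil:
0.306*2430*(112 − T) = 0.135*1670*(T − 72.2)
743.58(112 − T) = 225.45(T − 72.2)
969.03 T = 99558  ⇒  T ≈ 102.74 °C

T_f ≈ 102.7 °C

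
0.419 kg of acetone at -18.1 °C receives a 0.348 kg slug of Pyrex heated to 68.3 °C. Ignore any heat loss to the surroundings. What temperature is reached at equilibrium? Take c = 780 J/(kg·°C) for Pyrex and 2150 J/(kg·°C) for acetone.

T_f ≈ 1.9 °C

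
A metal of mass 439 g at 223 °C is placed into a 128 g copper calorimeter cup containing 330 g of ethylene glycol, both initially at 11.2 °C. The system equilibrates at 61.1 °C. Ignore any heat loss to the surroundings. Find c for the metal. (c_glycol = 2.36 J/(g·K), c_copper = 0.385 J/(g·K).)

c ≈ 0.581 J/(g·K)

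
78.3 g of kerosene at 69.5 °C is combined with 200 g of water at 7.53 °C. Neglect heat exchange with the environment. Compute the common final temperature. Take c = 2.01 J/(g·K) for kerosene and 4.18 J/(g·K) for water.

T_f ≈ 17.3 °C

Set heat shed by the hot body equal to heat absorbed by the cold body:
78.3·2.01·(69.5 − T) = 200·4.18·(T − 7.53)
157.38(69.5 − T) = 836(T − 7.53)
993.38 T = 17233  ⇒  T ≈ 17.35 °C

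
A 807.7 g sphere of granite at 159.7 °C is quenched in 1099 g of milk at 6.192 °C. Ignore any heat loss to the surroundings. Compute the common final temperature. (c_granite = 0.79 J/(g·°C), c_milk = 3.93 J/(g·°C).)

T_f ≈ 26.0 °C

With ΣQ=0 the equilibrium temperature is the m·c-weighted mean:
T_f = (638.08×159.7 + 4319.1×6.192) / (638.08 + 4319.1)
    = 128646 / 4957.2 ≈ 25.95 °C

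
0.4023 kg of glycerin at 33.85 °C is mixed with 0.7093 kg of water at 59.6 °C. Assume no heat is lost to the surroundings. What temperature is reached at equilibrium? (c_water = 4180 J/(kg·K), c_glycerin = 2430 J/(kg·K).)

T_f is the heat-capacity-weighted average of the initial temperatures:
T_f = (2964.9·59.6 + 977.59·33.85) / (2964.9 + 977.59)
    = 209798 / 3942.5 ≈ 53.21 °C

T_f ≈ 53.2 °C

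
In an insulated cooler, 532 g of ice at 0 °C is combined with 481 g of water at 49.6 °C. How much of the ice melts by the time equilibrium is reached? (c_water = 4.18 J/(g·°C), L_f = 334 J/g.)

Heat available from the water dropping to 0 °C: 481×4.18×49.6 = 99725 J.
Fully melting the ice requires m_ice L_f = 532×334 = 177688 J.
99725 J < 177688 J, so only part of the ice melts and the system sits at 0 °C.
Mass melted = 99725/334 ≈ 298.6 g.

m_melted ≈ 299 g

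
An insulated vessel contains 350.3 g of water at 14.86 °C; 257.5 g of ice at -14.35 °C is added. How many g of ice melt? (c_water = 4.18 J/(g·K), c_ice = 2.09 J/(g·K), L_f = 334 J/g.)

m_melted ≈ 42 g

Water can give up m c ΔT = 350.3·4.18·14.86 = 21759 J before reaching 0 °C.
Of that, 257.5·2.09·14.35 = 7722.8 J goes to bring the ice to 0 °C, leaving 14036 J.
Melting all 257.5 g of ice would need 257.5·334 = 86005 J.
Since 14036 < 86005 J, not all the ice melts; equilibrium is at 0 °C.
m_melt = 14036 / L_f = 42.02 g.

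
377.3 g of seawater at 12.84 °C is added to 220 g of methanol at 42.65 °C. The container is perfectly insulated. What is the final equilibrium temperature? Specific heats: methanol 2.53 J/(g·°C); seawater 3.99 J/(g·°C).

T_f ≈ 20.9 °C

Taking heat into each body as positive, Σ m c ΔT = 0:
220·2.53·(T − 42.65) + 377.3·3.99·(T − 12.84) = 0
556.6(T − 42.65) + 1505.4(T − 12.84) = 0
(556.6 + 1505.4) T = 556.6·42.65 + 1505.4·12.84
T ≈ 20.89 °C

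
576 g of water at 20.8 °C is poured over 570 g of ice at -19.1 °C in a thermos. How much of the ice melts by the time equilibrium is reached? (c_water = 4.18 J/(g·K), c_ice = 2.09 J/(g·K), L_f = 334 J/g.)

m_melted ≈ 81.8 g

Water can give up m c ΔT = 576·4.18·20.8 = 50080 J before reaching 0 °C.
Of that, 570·2.09·19.1 = 22754 J goes to bring the ice to 0 °C, leaving 27326 J.
To melt every bit of ice: 570·334 = 190380 J.
27326 J < 190380 J, so only part of the ice melts and the system sits at 0 °C.
m_melt = 27326 / L_f = 81.81 g.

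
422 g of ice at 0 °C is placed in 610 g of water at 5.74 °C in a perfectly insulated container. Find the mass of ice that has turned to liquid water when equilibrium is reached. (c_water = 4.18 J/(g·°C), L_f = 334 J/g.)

Water can give up m c ΔT = 610×4.18×5.74 = 14636 J before reaching 0 °C.
Melting all 422 g of ice would need 422×334 = 140948 J.
Since 14636 < 140948 J, not all the ice melts; equilibrium is at 0 °C.
m_melted×334 = 14636  ⇒  m_melted ≈ 43.82 g.

m_melted ≈ 43.8 g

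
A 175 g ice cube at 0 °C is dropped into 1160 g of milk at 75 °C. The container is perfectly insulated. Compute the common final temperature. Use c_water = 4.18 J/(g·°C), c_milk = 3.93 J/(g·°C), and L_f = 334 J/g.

T_f ≈ 53.6 °C

Energy balance with sensible and latent terms:
latent heat to melt: 175·334 = 58450
  meltwater 0→T: 175·4.18·T = 731.5 T
  milk: 4558.8(T − 75)
5290.3 T = 341910 − 58450 = 283460
T ≈ 53.58 °C. Since T > 0 °C, the all-ice-melts assumption holds.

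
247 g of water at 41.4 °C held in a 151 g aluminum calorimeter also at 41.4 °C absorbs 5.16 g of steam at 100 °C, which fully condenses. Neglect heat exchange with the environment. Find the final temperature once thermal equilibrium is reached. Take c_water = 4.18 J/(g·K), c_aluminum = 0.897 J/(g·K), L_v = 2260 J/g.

Net heat exchanged in the isolated system is zero:
steam→water at 100 °C releases m L_v = 5.16·2260 = 11662; condensate cools 100→T: 5.16·4.18·(T − 100) = 21.57(T − 100); original water: 1032.5(T − 41.4); cup: 135.45(T − 41.4)
1189.5 T = 11662 + 2156.9 + 48351 = 62170
T ≈ 52.27 °C — below 100 °C, confirming all the steam condensed.

T_f ≈ 52.3 °C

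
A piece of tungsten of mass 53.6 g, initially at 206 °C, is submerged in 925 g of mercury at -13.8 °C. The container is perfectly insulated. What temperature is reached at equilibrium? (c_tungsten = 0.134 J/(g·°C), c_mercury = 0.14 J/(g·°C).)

Let T be the final temperature. ΣQ_i = 0:
53.6·0.134·(T − 206) + 925·0.14·(T − (-13.8)) = 0
7.182(T − 206) + 129.5(T − (-13.8)) = 0
136.68 T = -307.53
T = -307.53 / 136.68 = -2.25 °C

T_f ≈ -2.2 °C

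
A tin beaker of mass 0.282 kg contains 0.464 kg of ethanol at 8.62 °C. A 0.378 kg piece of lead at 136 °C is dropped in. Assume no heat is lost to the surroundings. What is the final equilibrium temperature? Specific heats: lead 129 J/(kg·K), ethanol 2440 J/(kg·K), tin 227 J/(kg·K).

T_f is the heat-capacity-weighted average of the initial temperatures:
T_f = (48.76·136 + 1132.2·8.62 + 64.01·8.62) / (48.76 + 1132.2 + 64.01)
    = 16943 / 1244.9 ≈ 13.61 °C

T_f ≈ 13.6 °C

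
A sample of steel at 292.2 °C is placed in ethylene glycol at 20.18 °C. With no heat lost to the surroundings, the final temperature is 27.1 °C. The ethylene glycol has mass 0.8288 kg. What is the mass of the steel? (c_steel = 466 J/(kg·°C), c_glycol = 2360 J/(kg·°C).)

m ≈ 0.11 kg

Heat lost by the steel = heat gained by the glycol:
m×466×(292.2 − 27.1) = 0.8288×2360×(27.1 − 20.18)
123537 m = 13535  ⇒  m ≈ 0.1096 kg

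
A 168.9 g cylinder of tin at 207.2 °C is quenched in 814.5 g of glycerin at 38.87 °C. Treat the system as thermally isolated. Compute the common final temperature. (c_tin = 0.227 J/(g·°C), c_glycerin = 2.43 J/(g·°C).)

T_f ≈ 42.1 °C

Energy conservation, ΣQ = 0:
168.9·0.227·(T − 207.2) + 814.5·2.43·(T − 38.87) = 0
38.34(T − 207.2) + 1979.2(T − 38.87) = 0
2017.6 T = 84877
T = 84877 / 2017.6 = 42.1 °C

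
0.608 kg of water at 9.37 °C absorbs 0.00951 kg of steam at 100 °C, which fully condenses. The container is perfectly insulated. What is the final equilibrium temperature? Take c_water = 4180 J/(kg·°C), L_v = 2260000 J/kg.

T_f ≈ 19.1 °C

Energy conservation, ΣQ = 0:
steam→water at 100 °C releases m L_v = 0.00951·2260000 = 21493
  condensate cools 100→T: 0.00951·4180·(T − 100) = 39.75(T − 100)
  water warms: 0.608·4180·(T − 9.37) = 2541.4(T − 9.37)
2581.2 T = 21493 + 3975.2 + 23813 = 49281
T ≈ 19.09 °C (< 100 °C, so full condensation is consistent).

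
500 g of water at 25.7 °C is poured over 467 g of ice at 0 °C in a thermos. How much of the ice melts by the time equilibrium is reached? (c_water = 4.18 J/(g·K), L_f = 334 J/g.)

Heat available from the water dropping to 0 °C: 500×4.18×25.7 = 53713 J.
Fully melting the ice requires m_ice L_f = 467×334 = 155978 J.
53713 J < 155978 J, so only part of the ice melts and the system sits at 0 °C.
Mass melted = 53713/334 ≈ 160.8 g.

m_melted ≈ 161 g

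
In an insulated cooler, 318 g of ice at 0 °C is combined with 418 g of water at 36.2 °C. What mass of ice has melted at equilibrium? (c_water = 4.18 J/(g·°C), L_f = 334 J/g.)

Water can give up m c ΔT = 418·4.18·36.2 = 63250 J before reaching 0 °C.
To melt every bit of ice: 318·334 = 106212 J.
Since 63250 < 106212 J, not all the ice melts; equilibrium is at 0 °C.
m_melt = 63250 / L_f = 189.4 g.

m_melted ≈ 189 g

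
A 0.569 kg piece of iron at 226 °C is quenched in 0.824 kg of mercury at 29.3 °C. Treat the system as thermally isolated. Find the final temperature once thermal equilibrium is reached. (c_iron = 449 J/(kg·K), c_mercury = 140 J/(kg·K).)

T_f ≈ 164.8 °C

Net heat exchanged in the isolated system is zero:
0.569·449·(T − 226) + 0.824·140·(T − 29.3) = 0
370.84 T = 61119
T = 61119/370.84 ≈ 164.81 °C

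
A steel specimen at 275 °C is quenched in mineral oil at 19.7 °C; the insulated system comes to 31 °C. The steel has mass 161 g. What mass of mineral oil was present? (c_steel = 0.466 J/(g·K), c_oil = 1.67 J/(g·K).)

Let T be the final temperature. ΣQ_i = 0:
161·0.466·(31 − 275) + m·1.67·(31 − 19.7) = 0
18.87 m = 18306
m = 18306/18.87 ≈ 970.1 g

m ≈ 970 g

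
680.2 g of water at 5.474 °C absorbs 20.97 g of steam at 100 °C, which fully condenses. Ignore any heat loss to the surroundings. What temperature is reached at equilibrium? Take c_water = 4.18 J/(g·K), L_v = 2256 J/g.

T_f ≈ 24.4 °C

Let T be the final temperature. ΣQ_i = 0:
condense steam: −20.97·2256 = −47308
  condensate cools 100→T: 20.97·4.18·(T − 100) = 87.65(T − 100)
  original water: 2843.2(T − 5.474)
2930.9 T = 47308 + 8765.5 + 15564 = 71638
T ≈ 24.44 °C (< 100 °C, so full condensation is consistent).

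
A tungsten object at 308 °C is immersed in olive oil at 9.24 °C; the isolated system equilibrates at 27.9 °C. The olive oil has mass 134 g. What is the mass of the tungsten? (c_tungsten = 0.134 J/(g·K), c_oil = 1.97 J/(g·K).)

m ≈ 131 g

Heat lost by the tungsten = heat gained by the oil:
m×0.134×(308 − 27.9) = 134×1.97×(27.9 − 9.24)
37.53 m = 4925.9  ⇒  m ≈ 131.2 g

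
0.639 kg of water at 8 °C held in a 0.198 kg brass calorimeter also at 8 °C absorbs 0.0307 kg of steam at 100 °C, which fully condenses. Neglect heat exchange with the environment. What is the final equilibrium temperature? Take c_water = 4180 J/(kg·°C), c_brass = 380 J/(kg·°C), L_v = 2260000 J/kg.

T_f ≈ 36.2 °C

Energy conservation, ΣQ = 0:
steam→water at 100 °C releases m L_v = 0.0307·2260000 = 69382
  condensed water 100 °C→T: 128.33(T − 100)
  original water: 2671(T − 8)
  brass cup: 0.198·380·(T − 8) = 75.24(T − 8)
2874.6 T = 69382 + 12833 + 21970 = 104185
T ≈ 36.24 °C — below 100 °C, confirming all the steam condensed.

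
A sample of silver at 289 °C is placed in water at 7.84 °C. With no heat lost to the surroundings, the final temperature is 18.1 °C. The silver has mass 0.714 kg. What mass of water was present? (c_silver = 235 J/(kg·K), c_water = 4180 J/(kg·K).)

m ≈ 1.06 kg

Conservation of energy gives ΣQ = 0:
0.714·235·(18.1 − 289) + m·4180·(18.1 − 7.84) = 0
42887 m = 45454
m = 45454/42887 ≈ 1.06 kg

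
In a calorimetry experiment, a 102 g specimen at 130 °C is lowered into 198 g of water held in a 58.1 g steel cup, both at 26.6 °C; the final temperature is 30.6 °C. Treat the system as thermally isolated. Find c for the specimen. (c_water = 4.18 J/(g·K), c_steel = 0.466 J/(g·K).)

c ≈ 0.337 J/(g·K)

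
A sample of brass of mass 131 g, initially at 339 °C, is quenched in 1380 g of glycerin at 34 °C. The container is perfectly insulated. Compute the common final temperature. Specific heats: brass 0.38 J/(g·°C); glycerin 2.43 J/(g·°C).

T_f ≈ 38.5 °C

|Q_brass| = |Q_glycerin|:
131*0.38*(339 − T) = 1380*2.43*(T − 34)
49.78(339 − T) = 3353.4(T − 34)
3403.2 T = 130891  ⇒  T ≈ 38.46 °C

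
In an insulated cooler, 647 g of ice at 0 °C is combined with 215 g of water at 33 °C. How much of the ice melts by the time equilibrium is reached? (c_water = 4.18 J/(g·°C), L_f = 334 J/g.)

m_melted ≈ 88.8 g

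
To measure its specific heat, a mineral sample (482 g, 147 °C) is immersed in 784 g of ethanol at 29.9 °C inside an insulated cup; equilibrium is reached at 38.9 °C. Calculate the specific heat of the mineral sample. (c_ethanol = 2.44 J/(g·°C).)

c ≈ 0.33 J/(g·°C)

Heat lost by the mineral sample = heat gained by the ethanol:
482×c×(147 − 38.9) = 784×2.44×(38.9 − 29.9)
52104 c = 17217  ⇒  c ≈ 0.3304 J/(g·°C)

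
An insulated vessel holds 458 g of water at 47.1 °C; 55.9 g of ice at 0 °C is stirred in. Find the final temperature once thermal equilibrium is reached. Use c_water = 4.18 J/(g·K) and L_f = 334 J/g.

T_f ≈ 33.3 °C

Energy conservation, ΣQ = 0:
melt ice: 55.9·334 = 18671; meltwater 0→T: 55.9·4.18·T = 233.66 T; water cools: 458·4.18·(T − 47.1) = 1914.4(T − 47.1)
2148.1 T = 90170 − 18671 = 71500
T ≈ 33.28 °C (positive, so assuming full melt was valid).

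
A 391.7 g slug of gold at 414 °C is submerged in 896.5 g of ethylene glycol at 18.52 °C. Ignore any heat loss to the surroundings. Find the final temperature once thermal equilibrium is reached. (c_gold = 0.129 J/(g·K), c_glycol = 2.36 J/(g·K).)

|Q_gold| = |Q_glycol|:
391.7×0.129×(414 − T) = 896.5×2.36×(T − 18.52)
50.53(414 − T) = 2115.7(T − 18.52)
2166.3 T = 60103  ⇒  T ≈ 27.74 °C

T_f ≈ 27.7 °C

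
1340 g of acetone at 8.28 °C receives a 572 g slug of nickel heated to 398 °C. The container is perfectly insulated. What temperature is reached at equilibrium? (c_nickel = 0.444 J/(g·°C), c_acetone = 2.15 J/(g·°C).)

Conservation of energy gives ΣQ = 0:
572·0.444·(T − 398) + 1340·2.15·(T − 8.28) = 0
3135 T = 124934
T = 124934/3135 ≈ 39.85 °C

T_f ≈ 39.9 °C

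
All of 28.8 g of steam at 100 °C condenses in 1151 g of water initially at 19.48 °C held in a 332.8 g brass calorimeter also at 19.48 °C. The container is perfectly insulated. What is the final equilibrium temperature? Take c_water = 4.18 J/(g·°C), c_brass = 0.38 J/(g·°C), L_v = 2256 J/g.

T_f ≈ 34.2 °C

Heat gained plus heat lost sum to zero:
condense steam: −28.8×2256 = −64973; condensate cools 100→T: 28.8×4.18×(T − 100) = 120.38(T − 100); water warms: 1151×4.18×(T − 19.48) = 4811.2(T − 19.48); brass cup: 332.8×0.38×(T − 19.48) = 126.46(T − 19.48)
5058 T = 64973 + 12038 + 96185 = 173197
T ≈ 34.24 °C — below 100 °C, confirming all the steam condensed.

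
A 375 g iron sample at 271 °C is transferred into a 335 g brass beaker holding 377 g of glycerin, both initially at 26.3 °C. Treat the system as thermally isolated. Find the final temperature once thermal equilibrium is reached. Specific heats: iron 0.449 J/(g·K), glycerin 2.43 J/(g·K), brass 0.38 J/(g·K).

T_f ≈ 60.3 °C

Conservation of energy gives ΣQ = 0:
375*0.449*(T − 271) + 377*2.43*(T − 26.3) + 335*0.38*(T − 26.3) = 0
168.38(T − 271) + 916.11(T − 26.3) + 127.3(T − 26.3) = 0
1211.8 T = 73071
T = 73071/1211.8 ≈ 60.30 °C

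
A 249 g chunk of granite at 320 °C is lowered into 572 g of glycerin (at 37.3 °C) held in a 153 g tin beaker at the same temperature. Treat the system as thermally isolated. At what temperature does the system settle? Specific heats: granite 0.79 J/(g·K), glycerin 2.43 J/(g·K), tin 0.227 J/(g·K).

T_f ≈ 71.6 °C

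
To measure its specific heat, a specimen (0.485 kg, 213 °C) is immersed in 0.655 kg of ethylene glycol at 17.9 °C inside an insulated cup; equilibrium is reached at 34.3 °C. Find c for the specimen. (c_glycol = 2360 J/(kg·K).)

c ≈ 293 J/(kg·K)

Let T be the final temperature. ΣQ_i = 0:
0.485·c·(34.3 − 213) + 0.655·2360·(34.3 − 17.9) = 0
-86.67 c = -25351
c = -25351/-86.67 ≈ 292.5 J/(kg·K)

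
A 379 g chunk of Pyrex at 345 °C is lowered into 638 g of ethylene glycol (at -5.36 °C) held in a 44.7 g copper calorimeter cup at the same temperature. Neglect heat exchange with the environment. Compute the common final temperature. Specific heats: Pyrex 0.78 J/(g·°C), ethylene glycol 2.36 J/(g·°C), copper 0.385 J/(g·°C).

Heat gained plus heat lost sum to zero:
379×0.78×(T − 345) + 638×2.36×(T − (-5.36)) + 44.7×0.385×(T − (-5.36)) = 0
(295.62 + 1505.7 + 17.21) T = 295.62×345 + 1505.7×(-5.36) + 17.21×(-5.36)
T = 93826/1818.5 ≈ 51.60 °C

T_f ≈ 51.6 °C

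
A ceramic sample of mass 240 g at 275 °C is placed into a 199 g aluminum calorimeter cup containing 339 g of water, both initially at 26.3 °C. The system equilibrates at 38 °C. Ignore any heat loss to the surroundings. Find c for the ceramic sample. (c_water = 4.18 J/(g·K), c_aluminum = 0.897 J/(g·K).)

c ≈ 0.328 J/(g·K)

Taking heat into each body as positive, Σ m c ΔT = 0:
240×c×(38 − 275) + 339×4.18×(38 − 26.3) + 199×0.897×(38 − 26.3) = 0
-56880 c = -18668
c = -18668/-56880 ≈ 0.3282 J/(g·K)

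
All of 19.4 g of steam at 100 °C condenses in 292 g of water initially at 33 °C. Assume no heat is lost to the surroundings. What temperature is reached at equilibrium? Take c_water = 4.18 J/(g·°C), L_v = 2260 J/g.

Let T be the final temperature. ΣQ_i = 0:
latent heat released on condensation: 19.4·2260 = 43844
  condensed water 100 °C→T: 81.09(T − 100)
  original water: 1220.6(T − 33)
1301.7 T = 43844 + 8109.2 + 40278 = 92232
T ≈ 70.86 °C — below 100 °C, confirming all the steam condensed.

T_f ≈ 70.9 °C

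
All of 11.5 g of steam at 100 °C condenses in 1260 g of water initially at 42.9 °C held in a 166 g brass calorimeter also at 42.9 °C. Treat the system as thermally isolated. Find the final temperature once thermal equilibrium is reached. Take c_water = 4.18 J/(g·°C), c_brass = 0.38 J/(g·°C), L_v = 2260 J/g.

T_f ≈ 48.2 °C

Net heat exchanged in the isolated system is zero:
steam→water at 100 °C releases m L_v = 11.5·2260 = 25990
  condensate cools 100→T: 11.5·4.18·(T − 100) = 48.07(T − 100)
  original water: 5266.8(T − 42.9)
  cup: 63.08(T − 42.9)
5377.9 T = 25990 + 4807 + 228652 = 259449
T ≈ 48.24 °C, under the boiling point, so the assumption holds.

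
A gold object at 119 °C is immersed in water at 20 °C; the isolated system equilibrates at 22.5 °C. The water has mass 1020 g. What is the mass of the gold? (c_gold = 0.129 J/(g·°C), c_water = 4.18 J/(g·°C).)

|Q_gold| = |Q_water|:
m·0.129·(119 − 22.5) = 1020·4.18·(22.5 − 20)
12.45 m = 10659  ⇒  m ≈ 856.2 g

m ≈ 856 g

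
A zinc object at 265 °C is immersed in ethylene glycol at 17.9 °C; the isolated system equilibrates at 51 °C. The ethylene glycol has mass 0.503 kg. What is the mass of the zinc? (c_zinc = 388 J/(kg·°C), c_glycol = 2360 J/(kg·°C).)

m ≈ 0.473 kg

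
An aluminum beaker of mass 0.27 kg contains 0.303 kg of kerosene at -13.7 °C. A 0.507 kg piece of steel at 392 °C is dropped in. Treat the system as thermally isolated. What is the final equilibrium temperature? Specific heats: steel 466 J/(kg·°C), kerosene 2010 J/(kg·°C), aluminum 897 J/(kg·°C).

T_f ≈ 74.4 °C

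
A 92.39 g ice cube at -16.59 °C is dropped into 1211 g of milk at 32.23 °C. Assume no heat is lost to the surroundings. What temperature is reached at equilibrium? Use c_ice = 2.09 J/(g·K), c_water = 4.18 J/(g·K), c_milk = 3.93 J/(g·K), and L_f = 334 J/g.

T_f ≈ 23.2 °C

Conservation of energy gives ΣQ = 0:
ice -16.59→0 °C: 92.39·2.09·16.59 = 3203.4
  fusion: m_ice L_f = 92.39·334 = 30858
  meltwater 0→T: 92.39·4.18·T = 386.19 T
  milk cools: 1211·3.93·(T − 32.23) = 4759.2(T − 32.23)
5145.4 T = 153390 − 34062 = 119328
T ≈ 23.19 °C — above 0 °C, consistent with complete melting.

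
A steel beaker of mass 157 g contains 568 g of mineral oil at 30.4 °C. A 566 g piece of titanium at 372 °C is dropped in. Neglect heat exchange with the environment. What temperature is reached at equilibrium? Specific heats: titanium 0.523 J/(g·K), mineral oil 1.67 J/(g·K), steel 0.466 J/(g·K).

T_f ≈ 107.1 °C

Setting the total heat transfer to zero:
566*0.523*(T − 372) + 568*1.67*(T − 30.4) + 157*0.466*(T − 30.4) = 0
1317.7 T = 141179
T = 141179 / 1317.7 = 107 °C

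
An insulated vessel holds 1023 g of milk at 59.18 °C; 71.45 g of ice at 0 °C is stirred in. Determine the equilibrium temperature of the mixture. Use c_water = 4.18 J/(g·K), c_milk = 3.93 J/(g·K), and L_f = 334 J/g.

T_f ≈ 49.6 °C

Net heat exchanged in the isolated system is zero:
latent heat to melt: 71.45×334 = 23864; meltwater 0→T: 71.45×4.18×T = 298.66 T; milk cools: 1023×3.93×(T − 59.18) = 4020.4(T − 59.18)
4319.1 T = 237927 − 23864 = 214062
T ≈ 49.56 °C — above 0 °C, consistent with complete melting.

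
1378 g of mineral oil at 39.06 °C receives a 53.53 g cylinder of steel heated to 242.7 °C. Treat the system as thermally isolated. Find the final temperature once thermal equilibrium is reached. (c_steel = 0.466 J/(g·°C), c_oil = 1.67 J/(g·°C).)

Heat lost by the steel equals heat gained by the oil:
53.53×0.466×(242.7 − T) = 1378×1.67×(T − 39.06)
24.94(242.7 − T) = 2301.3(T − 39.06)
2326.2 T = 95941  ⇒  T ≈ 41.24 °C

T_f ≈ 41.2 °C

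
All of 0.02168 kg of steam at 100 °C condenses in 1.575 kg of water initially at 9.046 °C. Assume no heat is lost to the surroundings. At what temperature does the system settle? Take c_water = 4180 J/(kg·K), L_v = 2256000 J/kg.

T_f ≈ 17.6 °C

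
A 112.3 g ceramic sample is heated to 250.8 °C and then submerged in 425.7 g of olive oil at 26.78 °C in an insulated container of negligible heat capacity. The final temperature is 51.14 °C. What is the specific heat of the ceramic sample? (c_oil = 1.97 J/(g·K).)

c ≈ 0.911 J/(g·K)

m_s c (T_s − T_f) = m_oil c_oil (T_f − T_0):
112.3×c×(250.8 − 51.14) = 425.7×1.97×(51.14 − 26.78)
22422 c = 20429  ⇒  c ≈ 0.9111 J/(g·K)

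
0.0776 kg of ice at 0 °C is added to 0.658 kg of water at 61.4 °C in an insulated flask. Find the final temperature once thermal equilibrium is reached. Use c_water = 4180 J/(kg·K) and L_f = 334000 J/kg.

T_f ≈ 46.5 °C

Conservation of energy gives ΣQ = 0:
latent heat to melt: 0.0776·334000 = 25918; meltwater 0→T: 0.0776·4180·T = 324.37 T; water cools: 0.658·4180·(T − 61.4) = 2750.4(T − 61.4)
3074.8 T = 168877 − 25918 = 142959
T ≈ 46.49 °C — above 0 °C, consistent with complete melting.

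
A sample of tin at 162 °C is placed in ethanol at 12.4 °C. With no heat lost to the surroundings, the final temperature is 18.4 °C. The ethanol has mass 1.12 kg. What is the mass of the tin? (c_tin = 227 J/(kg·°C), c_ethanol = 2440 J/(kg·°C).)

m ≈ 0.503 kg

Heat lost by the tin = heat gained by the ethanol:
m×227×(162 − 18.4) = 1.12×2440×(18.4 − 12.4)
32597 m = 16397  ⇒  m ≈ 0.503 kg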